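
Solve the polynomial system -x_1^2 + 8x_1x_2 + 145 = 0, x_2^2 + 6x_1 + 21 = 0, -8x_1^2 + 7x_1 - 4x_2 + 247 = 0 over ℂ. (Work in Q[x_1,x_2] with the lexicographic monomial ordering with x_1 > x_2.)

{(-5, 3)}

Compute a lex Gröbner basis by Buchberger's algorithm.
f_1 = -x_1^2 + 8x_1x_2 + 145, LT = x_1^2.
f_2 = 6x_1 + x_2^2 + 21, LT = x_1.
f_3 = -8x_1^2 + 7x_1 - 4x_2 + 247, LT = x_1^2.

S(f_1,f_2): lcm = x_1^2. S = -1/6x_1x_2^2 - 8x_1x_2 - 7/2x_1 - 145.
  leading term x_1x_2^2: subtract (-1/36x_2^2)·f_2 from -1/6x_1x_2^2 - 8x_1x_2 - 7/2x_1 - 145 → -8x_1x_2 - 7/2x_1 + 1/36x_2^4 + 7/12x_2^2 - 145
  leading term x_1x_2: subtract (-4/3x_2)·f_2 from -8x_1x_2 - 7/2x_1 + 1/36x_2^4 + 7/12x_2^2 - 145 → -7/2x_1 + 1/36x_2^4 + 4/3x_2^3 + 7/12x_2^2 + 28x_2 - 145
  leading term x_1: subtract (-7/12)·f_2 from -7/2x_1 + 1/36x_2^4 + 4/3x_2^3 + 7/12x_2^2 + 28x_2 - 145 → 1/36x_2^4 + 4/3x_2^3 + 7/6x_2^2 + 28x_2 - 531/4
  leading term x_2^4: no divisor's leading term divides it; move 1/36x_2^4 to the remainder.
  leading term x_2^3: no divisor's leading term divides it; move 4/3x_2^3 to the remainder.
  leading term x_2^2: no divisor's leading term divides it; move 7/6x_2^2 to the remainder.
  leading term x_2: no divisor's leading term divides it; move 28x_2 to the remainder.
  leading term 1: no divisor's leading term divides it; move -531/4 to the remainder.
  remainder 1/36x_2^4 + 4/3x_2^3 + 7/6x_2^2 + 28x_2 - 531/4 ≠ 0; add h_4 = 1/36x_2^4 + 4/3x_2^3 + 7/6x_2^2 + 28x_2 - 531/4 to the basis.

S(f_1,f_3): lcm = x_1^2. S = -8x_1x_2 + 7/8x_1 - 1/2x_2 - 913/8.
  leading term x_1x_2: subtract (-4/3x_2)·f_2 from -8x_1x_2 + 7/8x_1 - 1/2x_2 - 913/8 → 7/8x_1 + 4/3x_2^3 + 55/2x_2 - 913/8
  leading term x_1: subtract (7/48)·f_2 from 7/8x_1 + 4/3x_2^3 + 55/2x_2 - 913/8 → 4/3x_2^3 - 7/48x_2^2 + 55/2x_2 - 1875/16
  leading term x_2^3: no divisor's leading term divides it; move 4/3x_2^3 to the remainder.
  leading term x_2^2: no divisor's leading term divides it; move -7/48x_2^2 to the remainder.
  leading term x_2: no divisor's leading term divides it; move 55/2x_2 to the remainder.
  leading term 1: no divisor's leading term divides it; move -1875/16 to the remainder.
  remainder 4/3x_2^3 - 7/48x_2^2 + 55/2x_2 - 1875/16 ≠ 0; add h_5 = 4/3x_2^3 - 7/48x_2^2 + 55/2x_2 - 1875/16 to the basis.

S(h_4,h_5): lcm = x_2^4. S = 3079/64x_2^3 + 171/8x_2^2 + 70137/64x_2 - 4779.
  leading term x_2^3: subtract (9237/256)·h_5 from 3079/64x_2^3 + 171/8x_2^2 + 70137/64x_2 - 4779 → 109105/4096x_2^2 + 53061/512x_2 - 2255409/4096
  leading term x_2^2: no divisor's leading term divides it; move 109105/4096x_2^2 to the remainder.
  leading term x_2: no divisor's leading term divides it; move 53061/512x_2 to the remainder.
  leading term 1: no divisor's leading term divides it; move -2255409/4096 to the remainder.
  remainder 109105/4096x_2^2 + 53061/512x_2 - 2255409/4096 ≠ 0; add h_6 = 109105/4096x_2^2 + 53061/512x_2 - 2255409/4096 to the basis.

S(h_4,h_6): lcm = x_2^4. S = 4812552/109105x_2^3 + 6837819/109105x_2^2 + 1008x_2 - 4779.
  leading term x_2^3: subtract (3609414/109105)·h_5 from 4812552/109105x_2^3 + 6837819/109105x_2^2 + 1008x_2 - 4779 → 11782707/174568x_2^2 + 2143791/21821x_2 - 157495347/174568
  leading term x_2^2: subtract (6032745984/2380780205)·h_6 from 11782707/174568x_2^2 + 2143791/21821x_2 - 157495347/174568 → -391303899072/2380780205x_2 + 1173911697216/2380780205
  leading term x_2: no divisor's leading term divides it; move -391303899072/2380780205x_2 to the remainder.
  leading term 1: no divisor's leading term divides it; move 1173911697216/2380780205 to the remainder.
  remainder -391303899072/2380780205x_2 + 1173911697216/2380780205 ≠ 0; add h_7 = -391303899072/2380780205x_2 + 1173911697216/2380780205 to the basis.

The other S-polynomials (S(f_2,f_3), S(f_1,h_4), S(f_2,h_4), S(f_3,h_4), S(f_1,h_5), S(f_2,h_5), S(f_3,h_5), S(f_1,h_6), S(f_2,h_6), S(f_3,h_6), S(h_5,h_6), S(f_1,h_7), S(f_2,h_7), S(f_3,h_7), S(h_4,h_7), S(h_5,h_7), S(h_6,h_7)) all reduce to 0 modulo the current basis, so we have a Gröbner basis.
Inter-reduce: drop elements whose leading term is divisible by another's, tail-reduce, and make monic.
Reduced Gröbner basis: {x_1 + 5, x_2 - 3}.

A lex Gröbner basis eliminates variables successively. Here x_2 - 3 depends only on x_2, with roots {3}; lifting each root through the earlier basis elements recovers the full solutions.
  x_2 = 3: the earlier basis element becomes x_1 + 5 = 0, giving x_1 = -5 — point (-5, 3).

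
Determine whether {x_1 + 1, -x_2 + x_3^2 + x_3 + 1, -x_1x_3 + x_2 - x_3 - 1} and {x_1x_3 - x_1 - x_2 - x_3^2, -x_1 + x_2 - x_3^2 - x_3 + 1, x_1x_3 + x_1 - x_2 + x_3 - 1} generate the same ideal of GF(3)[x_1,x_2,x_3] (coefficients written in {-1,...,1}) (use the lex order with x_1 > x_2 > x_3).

Equality of ideals is decidable: compute both reduced Gröbner bases (unique for the ordering) and check whether they agree.
Buchberger on the first generating set:
f_1 = x_1 + 1, LT = x_1.
f_2 = -x_2 + x_3^2 + x_3 + 1, LT = x_2.
f_3 = -x_1x_3 + x_2 - x_3 - 1, LT = x_1x_3.

S(f_1,f_3): lcm = x_1x_3. S = x_2 - 1.
  leading term x_2: subtract (-1)·f_2 from x_2 - 1 → x_3^2 + x_3
  leading term x_3^2: no divisor's leading term divides it; move x_3^2 to the remainder.
  leading term x_3: no divisor's leading term divides it; move x_3 to the remainder.
  remainder x_3^2 + x_3 ≠ 0; add g_4 = x_3^2 + x_3 to the basis.

The other S-polynomials (S(f_1,f_2), S(f_2,f_3), S(f_1,g_4), S(f_2,g_4), S(f_3,g_4)) all reduce to 0 modulo the current basis, so we have a Gröbner basis.
Inter-reduce: drop elements whose leading term is divisible by another's, tail-reduce, and make monic.
Reduced Gröbner basis: {x_1 + 1, x_2 - 1, x_3^2 + x_3}.

Buchberger on the second generating set:
h_1 = x_1x_3 - x_1 - x_2 - x_3^2, LT = x_1x_3.
h_2 = -x_1 + x_2 - x_3^2 - x_3 + 1, LT = x_1.
h_3 = x_1x_3 + x_1 - x_2 + x_3 - 1, LT = x_1x_3.

S(h_1,h_2): lcm = x_1x_3. S = -x_1 + x_2x_3 - x_2 - x_3^3 + x_3^2 + x_3.
  leading term x_1: subtract (1)·h_2 from -x_1 + x_2x_3 - x_2 - x_3^3 + x_3^2 + x_3 → x_2x_3 + x_2 - x_3^3 - x_3^2 - x_3 - 1
  leading term x_2x_3: no divisor's leading term divides it; move x_2x_3 to the remainder.
  leading term x_2: no divisor's leading term divides it; move x_2 to the remainder.
  leading term x_3^3: no divisor's leading term divides it; move -x_3^3 to the remainder.
  leading term x_3^2: no divisor's leading term divides it; move -x_3^2 to the remainder.
  leading term x_3: no divisor's leading term divides it; move -x_3 to the remainder.
  leading term 1: no divisor's leading term divides it; move -1 to the remainder.
  remainder x_2x_3 + x_2 - x_3^3 - x_3^2 - x_3 - 1 ≠ 0; add k_4 = x_2x_3 + x_2 - x_3^3 - x_3^2 - x_3 - 1 to the basis.

S(h_1,h_3): lcm = x_1x_3. S = x_1 - x_3^2 - x_3 + 1.
  leading term x_1: subtract (-1)·h_2 from x_1 - x_3^2 - x_3 + 1 → x_2 + x_3^2 + x_3 - 1
  leading term x_2: no divisor's leading term divides it; move x_2 to the remainder.
  leading term x_3^2: no divisor's leading term divides it; move x_3^2 to the remainder.
  leading term x_3: no divisor's leading term divides it; move x_3 to the remainder.
  leading term 1: no divisor's leading term divides it; move -1 to the remainder.
  remainder x_2 + x_3^2 + x_3 - 1 ≠ 0; add k_5 = x_2 + x_3^2 + x_3 - 1 to the basis.

S(k_4,k_5): lcm = x_2x_3. S = x_2 + x_3^3 + x_3^2 - 1.
  leading term x_2: subtract (1)·k_5 from x_2 + x_3^3 + x_3^2 - 1 → x_3^3 - x_3
  leading term x_3^3: no divisor's leading term divides it; move x_3^3 to the remainder.
  leading term x_3: no divisor's leading term divides it; move -x_3 to the remainder.
  remainder x_3^3 - x_3 ≠ 0; add k_6 = x_3^3 - x_3 to the basis.

The other S-polynomials (S(h_2,h_3), S(h_1,k_4), S(h_2,k_4), S(h_3,k_4), S(h_1,k_5), S(h_2,k_5), S(h_3,k_5), S(h_1,k_6), S(h_2,k_6), S(h_3,k_6), S(k_4,k_6), S(k_5,k_6)) all reduce to 0 modulo the current basis, so we have a Gröbner basis.
Inter-reduce: drop elements whose leading term is divisible by another's, tail-reduce, and make monic.
Reduced Gröbner basis: {x_1 - x_3^2 - x_3 + 1, x_2 + x_3^2 + x_3 - 1, x_3^3 - x_3}.

These differ, so the ideals are not equal.

No, the ideals differ.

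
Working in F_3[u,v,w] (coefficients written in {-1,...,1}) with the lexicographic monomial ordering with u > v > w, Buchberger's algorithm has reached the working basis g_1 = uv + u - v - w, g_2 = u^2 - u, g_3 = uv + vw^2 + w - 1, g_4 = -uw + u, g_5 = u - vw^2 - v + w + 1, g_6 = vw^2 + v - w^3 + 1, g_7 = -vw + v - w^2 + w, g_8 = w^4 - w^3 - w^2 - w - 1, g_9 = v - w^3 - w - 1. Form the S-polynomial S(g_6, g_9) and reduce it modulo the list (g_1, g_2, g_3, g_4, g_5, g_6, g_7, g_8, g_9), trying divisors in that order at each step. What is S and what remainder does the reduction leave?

lcm(LM(g_6), LM(g_9)) = vw^2.
S = (lcm/LT(g_6))·g_6 − (lcm/LT(g_9))·g_9 = v + w^5 + w^2 + 1.
Reduce S modulo (g_1, g_2, g_3, g_4, g_5, g_6, g_7, g_8, g_9) in that order:
  leading term v: subtract (1)·g_9 from v + w^5 + w^2 + 1 → w^5 + w^3 + w^2 + w - 1
  leading term w^5: subtract (w)·g_8 from w^5 + w^3 + w^2 + w - 1 → w^4 - w^3 - w^2 - w - 1
  leading term w^4: subtract (1)·g_8 from w^4 - w^3 - w^2 - w - 1 → 0
The remainder is 0, so this S-polynomial contributes no new basis element.

S(g_6, g_9) = v + w^5 + w^2 + 1; remainder on division = 0.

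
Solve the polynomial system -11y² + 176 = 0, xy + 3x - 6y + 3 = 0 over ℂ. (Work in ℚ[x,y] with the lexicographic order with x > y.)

{(27, -4), (3, 4)}

Compute a lex Gröbner basis by Buchberger's algorithm.
f_1 = -11y² + 176, LT = y².
f_2 = xy + 3x - 6y + 3, LT = xy.

S(f_1,f_2): lcm = xy². S = -3xy - 16x + 6y² - 3y.
  reduce S modulo (f_1, f_2):
  remainder -7x - 21y + 105 ≠ 0; add h_3 = -7x - 21y + 105 to the basis.

The other S-polynomials (S(f_1,h_3), S(f_2,h_3)) all reduce to 0 modulo the current basis, so we have a Gröbner basis.
Inter-reduce: drop elements whose leading term is divisible by another's, tail-reduce, and make monic.
Reduced Gröbner basis: {x + 3y - 15, y² - 16}.

The lex basis is triangular: the last element involves only y. Solving y² - 16 = 0 gives y ∈ {-4, 4}; substituting each value into the earlier elements determines the remaining variables.
  y = -4: the earlier basis element becomes x - 27 = 0, giving x = 27 — point (27, -4).
  y = 4: the earlier basis element becomes x - 3 = 0, giving x = 3 — point (3, 4).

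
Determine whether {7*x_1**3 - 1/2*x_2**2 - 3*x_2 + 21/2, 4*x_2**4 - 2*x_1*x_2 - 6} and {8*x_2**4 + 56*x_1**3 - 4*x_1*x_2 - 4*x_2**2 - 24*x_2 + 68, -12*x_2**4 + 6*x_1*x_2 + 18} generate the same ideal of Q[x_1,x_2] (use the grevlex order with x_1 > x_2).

No, the ideals differ.

Since reduced Gröbner bases are canonical representatives of ideals under a given ordering, it suffices to compute and compare them.
Buchberger on the first generating set:
f_1 = 7*x_1**3 - 1/2*x_2**2 - 3*x_2 + 21/2, LT = x_1**3.
f_2 = 4*x_2**4 - 2*x_1*x_2 - 6, LT = x_2**4.

The S-polynomials (S(f_1,f_2)) all reduce to 0 modulo the current basis, so we have a Gröbner basis.
Inter-reduce: drop elements whose leading term is divisible by another's, tail-reduce, and make monic.
Reduced Gröbner basis: {x_2**4 - 1/2*x_1*x_2 - 3/2, x_1**3 - 1/14*x_2**2 - 3/7*x_2 + 3/2}.

Buchberger on the second generating set:
h_1 = 8*x_2**4 + 56*x_1**3 - 4*x_1*x_2 - 4*x_2**2 - 24*x_2 + 68, LT = x_2**4.
h_2 = -12*x_2**4 + 6*x_1*x_2 + 18, LT = x_2**4.

S(h_1,h_2): lcm = x_2**4. S = 7*x_1**3 - 1/2*x_2**2 - 3*x_2 + 10.
  reduce S modulo (h_1, h_2):
  remainder 7*x_1**3 - 1/2*x_2**2 - 3*x_2 + 10 ≠ 0; add k_3 = 7*x_1**3 - 1/2*x_2**2 - 3*x_2 + 10 to the basis.

The other S-polynomials (S(h_1,k_3), S(h_2,k_3)) all reduce to 0 modulo the current basis, so we have a Gröbner basis.
Inter-reduce: drop elements whose leading term is divisible by another's, tail-reduce, and make monic.
Reduced Gröbner basis: {x_2**4 - 1/2*x_1*x_2 - 3/2, x_1**3 - 1/14*x_2**2 - 3/7*x_2 + 10/7}.

Since the reduced bases disagree, the two ideals are not the same.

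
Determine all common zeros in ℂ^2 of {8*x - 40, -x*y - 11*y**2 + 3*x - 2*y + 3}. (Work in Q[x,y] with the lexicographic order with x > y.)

Compute a lex Gröbner basis by Buchberger's algorithm.
f_1 = 8*x - 40, LT = x.
f_2 = -x*y + 3*x - 11*y**2 - 2*y + 3, LT = x*y.

S(f_1,f_2): lcm = x*y. S = 3*x - 11*y**2 - 7*y + 3.
  leading term x: subtract (3/8)·f_1 from 3*x - 11*y**2 - 7*y + 3 → -11*y**2 - 7*y + 18
  leading term y**2: no divisor's leading term divides it; move -11*y**2 to the remainder.
  leading term y: no divisor's leading term divides it; move -7*y to the remainder.
  leading term 1: no divisor's leading term divides it; move 18 to the remainder.
  remainder -11*y**2 - 7*y + 18 ≠ 0; add h_3 = -11*y**2 - 7*y + 18 to the basis.

The other S-polynomials (S(f_1,h_3), S(f_2,h_3)) all reduce to 0 modulo the current basis, so we have a Gröbner basis.
Inter-reduce: drop elements whose leading term is divisible by another's, tail-reduce, and make monic.
Reduced Gröbner basis: {x - 5, y**2 + 7/11*y - 18/11}.

From the last basis element, y**2 + 7/11*y - 18/11 = 0, so y takes values in {-18/11, 1}. Each choice, substituted upward through the basis, yields the corresponding point(s) of the solution set.
  y = -18/11: the earlier basis element becomes x - 5 = 0, giving x = 5 — point (5, -18/11).
  y = 1: the earlier basis element becomes x - 5 = 0, giving x = 5 — point (5, 1).

{(5, -18/11), (5, 1)}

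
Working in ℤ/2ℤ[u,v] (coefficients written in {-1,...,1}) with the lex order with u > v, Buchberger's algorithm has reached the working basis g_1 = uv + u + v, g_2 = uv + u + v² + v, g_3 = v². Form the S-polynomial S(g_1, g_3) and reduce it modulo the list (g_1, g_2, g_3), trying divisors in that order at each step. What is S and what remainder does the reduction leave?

S(g_1, g_3) = uv + v²; remainder on division = u + v.

lcm(LM(g_1), LM(g_3)) = uv².
S = (lcm/LT(g_1))·g_1 − (lcm/LT(g_3))·g_3 = uv + v².
Reduce S modulo (g_1, g_2, g_3) in that order:
  leading term uv: subtract (1)·g_1 from uv + v² → u + v² + v
  leading term u: no divisor's leading term divides it; move u to the remainder.
  leading term v²: subtract (1)·g_3 from v² + v → v
  leading term v: no divisor's leading term divides it; move v to the remainder.
The remainder u + v is nonzero, so it would be added as the next basis element.
This is the inner loop of Buchberger's algorithm — each nonzero remainder becomes a new basis element.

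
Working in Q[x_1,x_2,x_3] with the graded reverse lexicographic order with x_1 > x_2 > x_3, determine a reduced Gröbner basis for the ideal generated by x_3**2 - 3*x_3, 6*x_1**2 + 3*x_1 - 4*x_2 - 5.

The reduced Gröbner basis is the canonical form of the ideal for this ordering.

f_1 = x_3**2 - 3*x_3, LT = x_3**2.
f_2 = 6*x_1**2 + 3*x_1 - 4*x_2 - 5, LT = x_1**2.

The S-polynomials (S(f_1,f_2)) all reduce to 0 modulo the current basis, so we have a Gröbner basis.

G = {x_1**2 + 1/2*x_1 - 2/3*x_2 - 5/6, x_3**2 - 3*x_3}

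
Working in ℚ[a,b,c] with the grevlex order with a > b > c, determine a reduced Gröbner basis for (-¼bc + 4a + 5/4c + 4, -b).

G = {a + 5/16c + 1, b}

f_1 = -¼bc + 4a + 5/4c + 4, LT = bc.
f_2 = -b, LT = b.

S(f_1,f_2): lcm = bc. S = -16a - 5c - 16.
  leading term a: no divisor's leading term divides it; move -16a to the remainder.
  leading term c: no divisor's leading term divides it; move -5c to the remainder.
  leading term 1: no divisor's leading term divides it; move -16 to the remainder.
  remainder -16a - 5c - 16 ≠ 0; add g_3 = -16a - 5c - 16 to the basis.

The other S-polynomials (S(f_1,g_3), S(f_2,g_3)) all reduce to 0 modulo the current basis, so we have a Gröbner basis.
Inter-reduce: drop elements whose leading term is divisible by another's, tail-reduce, and make monic.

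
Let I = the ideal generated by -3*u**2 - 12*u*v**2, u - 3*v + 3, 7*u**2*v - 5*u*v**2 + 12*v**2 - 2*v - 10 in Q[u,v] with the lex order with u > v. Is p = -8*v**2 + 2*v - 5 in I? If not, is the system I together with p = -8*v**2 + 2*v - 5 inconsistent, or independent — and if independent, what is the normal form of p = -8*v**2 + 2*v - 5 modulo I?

First compute the reduced Gröbner basis of I by Buchberger's algorithm.
f_1 = -3*u**2 - 12*u*v**2, LT = u**2.
f_2 = u - 3*v + 3, LT = u.
f_3 = 7*u**2*v - 5*u*v**2 + 12*v**2 - 2*v - 10, LT = u**2*v.

S(f_1,f_2): lcm = u**2. S = 4*u*v**2 + 3*u*v - 3*u.
  reduce S modulo (f_1, f_2, f_3):
  remainder 12*v**3 - 3*v**2 - 18*v + 9 ≠ 0; add h_4 = 12*v**3 - 3*v**2 - 18*v + 9 to the basis.

S(f_1,f_3): lcm = u**2*v. S = 4*u*v**3 + 5/7*u*v**2 - 12/7*v**2 + 2/7*v + 10/7.
  reduce S modulo (f_1, f_2, f_3, h_4):
  remainder 87/7*v**2 - 19*v + 46/7 ≠ 0; add h_5 = 87/7*v**2 - 19*v + 46/7 to the basis.

S(f_3,h_4): lcm = u**2*v**3. S = 1/4*u**2*v**2 + 3/2*u**2*v - 3/4*u**2 - 5/7*u*v**4 + 12/7*v**4 - 2/7*v**3 - 10/7*v**2.
  reduce S modulo (f_1, f_2, f_3, h_4, h_5):
  remainder 2237/3248*v - 2237/3248 ≠ 0; add h_6 = 2237/3248*v - 2237/3248 to the basis.

The other S-polynomials (S(f_2,f_3), S(f_1,h_4), S(f_2,h_4), S(f_1,h_5), S(f_2,h_5), S(f_3,h_5), S(h_4,h_5), S(f_1,h_6), S(f_2,h_6), S(f_3,h_6), S(h_4,h_6), S(h_5,h_6)) all reduce to 0 modulo the current basis, so we have a Gröbner basis.
Inter-reduce: drop elements whose leading term is divisible by another's, tail-reduce, and make monic.
Reduced Gröbner basis: {u, v - 1}.
Label its elements g_1 = u, g_2 = v - 1.

Reduce p = -8*v**2 + 2*v - 5 modulo G:
  leading term v**2: subtract (-8*v)·g_2 from -8*v**2 + 2*v - 5 → -6*v - 5
  leading term v: subtract (-6)·g_2 from -6*v - 5 → -11
  leading term 1: no divisor's leading term divides it; move -11 to the remainder.
  normal form = -11.
The normal form is nonzero, so p ∉ I. Since p minus its normal form lies in I, I + (p) = I + (r) where r = -11; decide whether this ideal is the whole ring.
Here r = -11 is a nonzero constant, hence a unit: 1 ∈ I + (p), the Gröbner basis of I + (p) is {1}, and the enlarged system has no common solution — adjoining p is inconsistent.

The remainder on division by a Gröbner basis is unique — it is the normal form.

Adjoining -8*v**2 + 2*v - 5 makes the ideal the whole ring: the system is inconsistent.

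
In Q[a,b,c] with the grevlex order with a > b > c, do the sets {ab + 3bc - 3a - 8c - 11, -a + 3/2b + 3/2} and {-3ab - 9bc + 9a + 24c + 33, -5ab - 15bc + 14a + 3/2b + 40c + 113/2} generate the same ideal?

Yes, the ideals are equal.

Equality of ideals is decidable: compute both reduced Gröbner bases (unique for the ordering) and check whether they agree.
Buchberger on the first generating set:
f_1 = ab + 3bc - 3a - 8c - 11, LT = ab.
f_2 = -a + 3/2b + 3/2, LT = a.

S(f_1,f_2): lcm = ab. S = 3/2b^2 + 3bc - 3a + 3/2b - 8c - 11.
  reduce S modulo (f_1, f_2):
  remainder 3/2b^2 + 3bc - 3b - 8c - 31/2 ≠ 0; add g_3 = 3/2b^2 + 3bc - 3b - 8c - 31/2 to the basis.

The other S-polynomials (S(f_1,g_3), S(f_2,g_3)) all reduce to 0 modulo the current basis, so we have a Gröbner basis.
Inter-reduce: drop elements whose leading term is divisible by another's, tail-reduce, and make monic.
Reduced Gröbner basis: {b^2 + 2bc - 2b - 16/3c - 31/3, a - 3/2b - 3/2}.

Buchberger on the second generating set:
h_1 = -3ab - 9bc + 9a + 24c + 33, LT = ab.
h_2 = -5ab - 15bc + 14a + 3/2b + 40c + 113/2, LT = ab.

S(h_1,h_2): lcm = ab. S = -1/5a + 3/10b + 3/10.
  reduce S modulo (h_1, h_2):
  remainder -1/5a + 3/10b + 3/10 ≠ 0; add k_3 = -1/5a + 3/10b + 3/10 to the basis.

S(h_1,k_3): lcm = ab. S = 3/2b^2 + 3bc - 3a + 3/2b - 8c - 11.
  reduce S modulo (h_1, h_2, k_3):
  remainder 3/2b^2 + 3bc - 3b - 8c - 31/2 ≠ 0; add k_4 = 3/2b^2 + 3bc - 3b - 8c - 31/2 to the basis.

The other S-polynomials (S(h_2,k_3), S(h_1,k_4), S(h_2,k_4), S(k_3,k_4)) all reduce to 0 modulo the current basis, so we have a Gröbner basis.
Inter-reduce: drop elements whose leading term is divisible by another's, tail-reduce, and make monic.
Reduced Gröbner basis: {b^2 + 2bc - 2b - 16/3c - 31/3, a - 3/2b - 3/2}.

The two bases agree; hence the ideals are identical.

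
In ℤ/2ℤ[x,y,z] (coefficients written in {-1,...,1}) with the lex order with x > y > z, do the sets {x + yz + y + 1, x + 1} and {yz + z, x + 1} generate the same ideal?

No, the ideals differ.

For a fixed monomial order, each ideal has a unique reduced Gröbner basis; comparing bases decides equality.
Buchberger on the first generating set:
f_1 = x + yz + y + 1, LT = x.
f_2 = x + 1, LT = x.

S(f_1,f_2): lcm = x. S = yz + y.
  leading term yz: no divisor's leading term divides it; move yz to the remainder.
  leading term y: no divisor's leading term divides it; move y to the remainder.
  remainder yz + y ≠ 0; add g_3 = yz + y to the basis.

The other S-polynomials (S(f_1,g_3), S(f_2,g_3)) all reduce to 0 modulo the current basis, so we have a Gröbner basis.
Inter-reduce: drop elements whose leading term is divisible by another's, tail-reduce, and make monic.
Reduced Gröbner basis: {x + 1, yz + y}.

Buchberger on the second generating set:
h_1 = yz + z, LT = yz.
h_2 = x + 1, LT = x.

The S-polynomials (S(h_1,h_2)) all reduce to 0 modulo the current basis, so we have a Gröbner basis.
Inter-reduce: drop elements whose leading term is divisible by another's, tail-reduce, and make monic.
Reduced Gröbner basis: {x + 1, yz + z}.

These differ, so the ideals are not equal.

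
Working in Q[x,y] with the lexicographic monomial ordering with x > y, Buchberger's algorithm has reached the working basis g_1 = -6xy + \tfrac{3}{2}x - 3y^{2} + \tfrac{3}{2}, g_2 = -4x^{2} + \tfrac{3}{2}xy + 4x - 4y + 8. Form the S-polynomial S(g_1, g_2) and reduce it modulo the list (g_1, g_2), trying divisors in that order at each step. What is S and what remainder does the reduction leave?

S(g_1, g_2) = -\tfrac{1}{4}x^{2} + \tfrac{7}{8}xy^{2} + xy - \tfrac{1}{4}x - y^{2} + 2y; remainder on division = -\tfrac{7}{32}x - \tfrac{7}{16}y^{3} - \tfrac{25}{16}y^{2} + \tfrac{79}{32}y - \tfrac{7}{32}.

lcm(LM(g_1), LM(g_2)) = x^{2}y.
S = (lcm/LT(g_1))·g_1 − (lcm/LT(g_2))·g_2 = -\tfrac{1}{4}x^{2} + \tfrac{7}{8}xy^{2} + xy - \tfrac{1}{4}x - y^{2} + 2y.
Reduce S modulo (g_1, g_2) in that order:
  leading term x^{2}: subtract (\tfrac{1}{16})·g_2 from -\tfrac{1}{4}x^{2} + \tfrac{7}{8}xy^{2} + xy - \tfrac{1}{4}x - y^{2} + 2y → \tfrac{7}{8}xy^{2} + \tfrac{29}{32}xy - \tfrac{1}{2}x - y^{2} + \tfrac{9}{4}y - \tfrac{1}{2}
  leading term xy^{2}: subtract (-\tfrac{7}{48}y)·g_1 from \tfrac{7}{8}xy^{2} + \tfrac{29}{32}xy - \tfrac{1}{2}x - y^{2} + \tfrac{9}{4}y - \tfrac{1}{2} → \tfrac{9}{8}xy - \tfrac{1}{2}x - \tfrac{7}{16}y^{3} - y^{2} + \tfrac{79}{32}y - \tfrac{1}{2}
  leading term xy: subtract (-\tfrac{3}{16})·g_1 from \tfrac{9}{8}xy - \tfrac{1}{2}x - \tfrac{7}{16}y^{3} - y^{2} + \tfrac{79}{32}y - \tfrac{1}{2} → -\tfrac{7}{32}x - \tfrac{7}{16}y^{3} - \tfrac{25}{16}y^{2} + \tfrac{79}{32}y - \tfrac{7}{32}
  leading term x: no divisor's leading term divides it; move -\tfrac{7}{32}x to the remainder.
  leading term y^{3}: no divisor's leading term divides it; move -\tfrac{7}{16}y^{3} to the remainder.
  leading term y^{2}: no divisor's leading term divides it; move -\tfrac{25}{16}y^{2} to the remainder.
  leading term y: no divisor's leading term divides it; move \tfrac{79}{32}y to the remainder.
  leading term 1: no divisor's leading term divides it; move -\tfrac{7}{32} to the remainder.
The remainder -\tfrac{7}{32}x - \tfrac{7}{16}y^{3} - \tfrac{25}{16}y^{2} + \tfrac{79}{32}y - \tfrac{7}{32} is nonzero, so it would be added as the next basis element.
An S-polynomial is built so that the two leading terms cancel; whether anything survives reduction is exactly the Gröbner-basis criterion.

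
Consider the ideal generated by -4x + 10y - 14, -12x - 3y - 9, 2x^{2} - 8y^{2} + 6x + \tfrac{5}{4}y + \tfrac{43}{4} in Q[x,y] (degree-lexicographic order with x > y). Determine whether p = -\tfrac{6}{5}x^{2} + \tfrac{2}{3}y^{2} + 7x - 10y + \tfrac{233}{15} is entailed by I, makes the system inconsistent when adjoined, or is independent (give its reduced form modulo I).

First compute the reduced Gröbner basis of I by Buchberger's algorithm.
f_1 = -4x + 10y - 14, LT = x.
f_2 = -12x - 3y - 9, LT = x.
f_3 = 2x^{2} - 8y^{2} + 6x + \tfrac{5}{4}y + \tfrac{43}{4}, LT = x^{2}.

S(f_1,f_2): lcm = x. S = -\tfrac{11}{4}y + \tfrac{11}{4}.
  leading term y: no divisor's leading term divides it; move -\tfrac{11}{4}y to the remainder.
  leading term 1: no divisor's leading term divides it; move \tfrac{11}{4} to the remainder.
  remainder -\tfrac{11}{4}y + \tfrac{11}{4} ≠ 0; add h_4 = -\tfrac{11}{4}y + \tfrac{11}{4} to the basis.

The other S-polynomials (S(f_1,f_3), S(f_2,f_3), S(f_1,h_4), S(f_2,h_4), S(f_3,h_4)) all reduce to 0 modulo the current basis, so we have a Gröbner basis.
Inter-reduce: drop elements whose leading term is divisible by another's, tail-reduce, and make monic.
Reduced Gröbner basis: {x + 1, y - 1}.
Label its elements g_1 = x + 1, g_2 = y - 1.

Reduce p = -\tfrac{6}{5}x^{2} + \tfrac{2}{3}y^{2} + 7x - 10y + \tfrac{233}{15} modulo G:
  leading term x^{2}: subtract (-\tfrac{6}{5}x)·g_1 from -\tfrac{6}{5}x^{2} + \tfrac{2}{3}y^{2} + 7x - 10y + \tfrac{233}{15} → \tfrac{2}{3}y^{2} + \tfrac{41}{5}x - 10y + \tfrac{233}{15}
  leading term y^{2}: subtract (\tfrac{2}{3}y)·g_2 from \tfrac{2}{3}y^{2} + \tfrac{41}{5}x - 10y + \tfrac{233}{15} → \tfrac{41}{5}x - \tfrac{28}{3}y + \tfrac{233}{15}
  leading term x: subtract (\tfrac{41}{5})·g_1 from \tfrac{41}{5}x - \tfrac{28}{3}y + \tfrac{233}{15} → -\tfrac{28}{3}y + \tfrac{22}{3}
  leading term y: subtract (-\tfrac{28}{3})·g_2 from -\tfrac{28}{3}y + \tfrac{22}{3} → -2
  leading term 1: no divisor's leading term divides it; move -2 to the remainder.
  normal form = -2.
The normal form is nonzero, so p ∉ I. Since p minus its normal form lies in I, I + (p) = I + (r) where r = -2; decide whether this ideal is the whole ring.
Here r = -2 is a nonzero constant, hence a unit: 1 ∈ I + (p), the Gröbner basis of I + (p) is {1}, and the enlarged system has no common solution — adjoining p is inconsistent.

Adjoining -\tfrac{6}{5}x^{2} + \tfrac{2}{3}y^{2} + 7x - 10y + \tfrac{233}{15} makes the ideal the whole ring: the system is inconsistent.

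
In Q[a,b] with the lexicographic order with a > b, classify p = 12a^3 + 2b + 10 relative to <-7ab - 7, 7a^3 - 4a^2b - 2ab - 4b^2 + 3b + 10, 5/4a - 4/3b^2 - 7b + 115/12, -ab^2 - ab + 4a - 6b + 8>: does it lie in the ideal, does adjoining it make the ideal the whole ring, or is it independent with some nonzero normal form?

First compute the reduced Gröbner basis of I by Buchberger's algorithm.
f_1 = -7ab - 7, LT = ab.
f_2 = 7a^3 - 4a^2b - 2ab - 4b^2 + 3b + 10, LT = a^3.
f_3 = 5/4a - 4/3b^2 - 7b + 115/12, LT = a.
f_4 = -ab^2 - ab + 4a - 6b + 8, LT = ab^2.

S(f_1,f_2): lcm = a^3b. S = 4/7a^2b^2 + a^2 + 2/7ab^2 + 4/7b^3 - 3/7b^2 - 10/7b.
  leading term a^2b^2: subtract (-4/49ab)·f_1 from 4/7a^2b^2 + a^2 + 2/7ab^2 + 4/7b^3 - 3/7b^2 - 10/7b → a^2 + 2/7ab^2 - 4/7ab + 4/7b^3 - 3/7b^2 - 10/7b
  leading term a^2: subtract (4/5a)·f_3 from a^2 + 2/7ab^2 - 4/7ab + 4/7b^3 - 3/7b^2 - 10/7b → 142/105ab^2 + 176/35ab - 23/3a + 4/7b^3 - 3/7b^2 - 10/7b
  leading term ab^2: subtract (-142/735b)·f_1 from 142/105ab^2 + 176/35ab - 23/3a + 4/7b^3 - 3/7b^2 - 10/7b → 176/35ab - 23/3a + 4/7b^3 - 3/7b^2 - 292/105b
  leading term ab: subtract (-176/245)·f_1 from 176/35ab - 23/3a + 4/7b^3 - 3/7b^2 - 292/105b → -23/3a + 4/7b^3 - 3/7b^2 - 292/105b - 176/35
  leading term a: subtract (-92/15)·f_3 from -23/3a + 4/7b^3 - 3/7b^2 - 292/105b - 176/35 → 4/7b^3 - 2711/315b^2 - 320/7b + 16931/315
  leading term b^3: no divisor's leading term divides it; move 4/7b^3 to the remainder.
  leading term b^2: no divisor's leading term divides it; move -2711/315b^2 to the remainder.
  leading term b: no divisor's leading term divides it; move -320/7b to the remainder.
  leading term 1: no divisor's leading term divides it; move 16931/315 to the remainder.
  remainder 4/7b^3 - 2711/315b^2 - 320/7b + 16931/315 ≠ 0; add h_5 = 4/7b^3 - 2711/315b^2 - 320/7b + 16931/315 to the basis.

S(f_1,f_3): lcm = ab. S = 16/15b^3 + 28/5b^2 - 23/3b + 1.
  leading term b^3: subtract (28/15)·h_5 from 16/15b^3 + 28/5b^2 - 23/3b + 1 → 14624/675b^2 + 233/3b - 67049/675
  leading term b^2: no divisor's leading term divides it; move 14624/675b^2 to the remainder.
  leading term b: no divisor's leading term divides it; move 233/3b to the remainder.
  leading term 1: no divisor's leading term divides it; move -67049/675 to the remainder.
  remainder 14624/675b^2 + 233/3b - 67049/675 ≠ 0; add h_6 = 14624/675b^2 + 233/3b - 67049/675 to the basis.

S(f_1,f_4): lcm = ab^2. S = -ab + 4a - 5b + 8.
  leading term ab: subtract (1/7)·f_1 from -ab + 4a - 5b + 8 → 4a - 5b + 9
  leading term a: subtract (16/5)·f_3 from 4a - 5b + 9 → 64/15b^2 + 87/5b - 65/3
  leading term b^2: subtract (90/457)·h_6 from 64/15b^2 + 87/5b - 65/3 → 4809/2285b - 4809/2285
  leading term b: no divisor's leading term divides it; move 4809/2285b to the remainder.
  leading term 1: no divisor's leading term divides it; move -4809/2285 to the remainder.
  remainder 4809/2285b - 4809/2285 ≠ 0; add h_7 = 4809/2285b - 4809/2285 to the basis.

The other S-polynomials (S(f_2,f_3), S(f_2,f_4), S(f_3,f_4), S(f_1,h_5), S(f_2,h_5), S(f_3,h_5), S(f_4,h_5), S(f_1,h_6), S(f_2,h_6), S(f_3,h_6), S(f_4,h_6), S(h_5,h_6), S(f_1,h_7), S(f_2,h_7), S(f_3,h_7), S(f_4,h_7), S(h_5,h_7), S(h_6,h_7)) all reduce to 0 modulo the current basis, so we have a Gröbner basis.
Inter-reduce: drop elements whose leading term is divisible by another's, tail-reduce, and make monic.
Reduced Gröbner basis: {a + 1, b - 1}.
Label its elements g_1 = a + 1, g_2 = b - 1.

Reduce p = 12a^3 + 2b + 10 modulo G:
  leading term a^3: subtract (12a^2)·g_1 from 12a^3 + 2b + 10 → -12a^2 + 2b + 10
  leading term a^2: subtract (-12a)·g_1 from -12a^2 + 2b + 10 → 12a + 2b + 10
  leading term a: subtract (12)·g_1 from 12a + 2b + 10 → 2b - 2
  leading term b: subtract (2)·g_2 from 2b - 2 → 0
  normal form = 0.
Since the normal form is 0, p ∈ I.

12a^3 + 2b + 10 lies in I (it reduces to 0).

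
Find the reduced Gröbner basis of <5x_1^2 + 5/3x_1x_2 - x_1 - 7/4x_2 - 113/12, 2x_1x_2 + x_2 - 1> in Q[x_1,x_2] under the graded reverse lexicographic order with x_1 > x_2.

f_1 = 5x_1^2 + 5/3x_1x_2 - x_1 - 7/4x_2 - 113/12, LT = x_1^2.
f_2 = 2x_1x_2 + x_2 - 1, LT = x_1x_2.

S(f_1,f_2): lcm = x_1^2x_2. S = 1/3x_1x_2^2 - 7/10x_1x_2 - 7/20x_2^2 + 1/2x_1 - 113/60x_2.
  leading term x_1x_2^2: subtract (1/6x_2)·f_2 from 1/3x_1x_2^2 - 7/10x_1x_2 - 7/20x_2^2 + 1/2x_1 - 113/60x_2 → -7/10x_1x_2 - 31/60x_2^2 + 1/2x_1 - 103/60x_2
  leading term x_1x_2: subtract (-7/20)·f_2 from -7/10x_1x_2 - 31/60x_2^2 + 1/2x_1 - 103/60x_2 → -31/60x_2^2 + 1/2x_1 - 41/30x_2 - 7/20
  leading term x_2^2: no divisor's leading term divides it; move -31/60x_2^2 to the remainder.
  leading term x_1: no divisor's leading term divides it; move 1/2x_1 to the remainder.
  leading term x_2: no divisor's leading term divides it; move -41/30x_2 to the remainder.
  leading term 1: no divisor's leading term divides it; move -7/20 to the remainder.
  remainder -31/60x_2^2 + 1/2x_1 - 41/30x_2 - 7/20 ≠ 0; add g_3 = -31/60x_2^2 + 1/2x_1 - 41/30x_2 - 7/20 to the basis.

The other S-polynomials (S(f_1,g_3), S(f_2,g_3)) all reduce to 0 modulo the current basis, so we have a Gröbner basis.

G = {x_1^2 - 1/5x_1 - 31/60x_2 - 103/60, x_1x_2 + 1/2x_2 - 1/2, x_2^2 - 30/31x_1 + 82/31x_2 + 21/31}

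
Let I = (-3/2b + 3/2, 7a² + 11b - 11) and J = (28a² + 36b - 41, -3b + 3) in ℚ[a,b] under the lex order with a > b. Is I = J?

Two ideals are equal iff their reduced Gröbner bases coincide (the reduced basis is unique for a fixed ordering).
Buchberger on the first generating set:
f_1 = -3/2b + 3/2, LT = b.
f_2 = 7a² + 11b - 11, LT = a².

The S-polynomials (S(f_1,f_2)) all reduce to 0 modulo the current basis, so we have a Gröbner basis.
Inter-reduce: drop elements whose leading term is divisible by another's, tail-reduce, and make monic.
Reduced Gröbner basis: {a², b - 1}.

Buchberger on the second generating set:
h_1 = 28a² + 36b - 41, LT = a².
h_2 = -3b + 3, LT = b.

The S-polynomials (S(h_1,h_2)) all reduce to 0 modulo the current basis, so we have a Gröbner basis.
Inter-reduce: drop elements whose leading term is divisible by another's, tail-reduce, and make monic.
Reduced Gröbner basis: {a² - 5/28, b - 1}.

The bases are distinct; the ideals are different.

No, the ideals differ.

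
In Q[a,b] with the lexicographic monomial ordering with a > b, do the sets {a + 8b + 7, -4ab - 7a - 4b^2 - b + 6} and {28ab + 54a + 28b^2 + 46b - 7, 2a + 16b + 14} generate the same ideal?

For a fixed monomial order, each ideal has a unique reduced Gröbner basis; comparing bases decides equality.
Buchberger on the first generating set:
f_1 = a + 8b + 7, LT = a.
f_2 = -4ab - 7a - 4b^2 - b + 6, LT = ab.

S(f_1,f_2): lcm = ab. S = -7/4a + 7b^2 + 27/4b + 3/2.
  reduce S modulo (f_1, f_2):
  remainder 7b^2 + 83/4b + 55/4 ≠ 0; add g_3 = 7b^2 + 83/4b + 55/4 to the basis.

The other S-polynomials (S(f_1,g_3), S(f_2,g_3)) all reduce to 0 modulo the current basis, so we have a Gröbner basis.
Inter-reduce: drop elements whose leading term is divisible by another's, tail-reduce, and make monic.
Reduced Gröbner basis: {a + 8b + 7, b^2 + 83/28b + 55/28}.

Buchberger on the second generating set:
h_1 = 28ab + 54a + 28b^2 + 46b - 7, LT = ab.
h_2 = 2a + 16b + 14, LT = a.

S(h_1,h_2): lcm = ab. S = 27/14a - 7b^2 - 75/14b - 1/4.
  reduce S modulo (h_1, h_2):
  remainder -7b^2 - 291/14b - 55/4 ≠ 0; add k_3 = -7b^2 - 291/14b - 55/4 to the basis.

The other S-polynomials (S(h_1,k_3), S(h_2,k_3)) all reduce to 0 modulo the current basis, so we have a Gröbner basis.
Inter-reduce: drop elements whose leading term is divisible by another's, tail-reduce, and make monic.
Reduced Gröbner basis: {a + 8b + 7, b^2 + 291/98b + 55/28}.

Since the reduced bases disagree, the two ideals are not the same.
The choice of monomial ordering does not affect the verdict — as long as both bases are computed under the same ordering, their equality decides ideal equality.

No, the ideals differ.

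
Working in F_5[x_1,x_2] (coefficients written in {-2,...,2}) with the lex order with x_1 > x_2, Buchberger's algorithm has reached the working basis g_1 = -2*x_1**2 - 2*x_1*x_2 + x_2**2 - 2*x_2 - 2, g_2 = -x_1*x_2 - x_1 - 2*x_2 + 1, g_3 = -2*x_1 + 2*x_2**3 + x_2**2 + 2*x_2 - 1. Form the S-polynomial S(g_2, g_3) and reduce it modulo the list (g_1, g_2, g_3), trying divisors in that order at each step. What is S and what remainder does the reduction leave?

lcm(LM(g_2), LM(g_3)) = x_1*x_2.
S = (lcm/LT(g_2))·g_2 − (lcm/LT(g_3))·g_3 = x_1 + x_2**4 - 2*x_2**3 + x_2**2 - x_2 - 1.
Reduce S modulo (g_1, g_2, g_3) in that order:
  leading term x_1: subtract (2)·g_3 from x_1 + x_2**4 - 2*x_2**3 + x_2**2 - x_2 - 1 → x_2**4 - x_2**3 - x_2**2 + 1
  leading term x_2**4: no divisor's leading term divides it; move x_2**4 to the remainder.
  leading term x_2**3: no divisor's leading term divides it; move -x_2**3 to the remainder.
  leading term x_2**2: no divisor's leading term divides it; move -x_2**2 to the remainder.
  leading term 1: no divisor's leading term divides it; move 1 to the remainder.
The remainder x_2**4 - x_2**3 - x_2**2 + 1 is nonzero, so it would be added as the next basis element.

S(g_2, g_3) = x_1 + x_2**4 - 2*x_2**3 + x_2**2 - x_2 - 1; remainder on division = x_2**4 - x_2**3 - x_2**2 + 1.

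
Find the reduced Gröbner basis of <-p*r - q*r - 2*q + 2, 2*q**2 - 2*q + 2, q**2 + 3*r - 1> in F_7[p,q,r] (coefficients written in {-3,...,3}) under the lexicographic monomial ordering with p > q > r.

f_1 = -p*r - q*r - 2*q + 2, LT = p*r.
f_2 = 2*q**2 - 2*q + 2, LT = q**2.
f_3 = q**2 + 3*r - 1, LT = q**2.

S(f_2,f_3): lcm = q**2. S = -q - 3*r + 2.
  leading term q: no divisor's leading term divides it; move -q to the remainder.
  leading term r: no divisor's leading term divides it; move -3*r to the remainder.
  leading term 1: no divisor's leading term divides it; move 2 to the remainder.
  remainder -q - 3*r + 2 ≠ 0; add g_4 = -q - 3*r + 2 to the basis.

S(f_2,g_4): lcm = q**2. S = -3*q*r + q + 1.
  leading term q*r: subtract (3*r)·g_4 from -3*q*r + q + 1 → q + 2*r**2 + r + 1
  leading term q: subtract (-1)·g_4 from q + 2*r**2 + r + 1 → 2*r**2 - 2*r + 3
  leading term r**2: no divisor's leading term divides it; move 2*r**2 to the remainder.
  leading term r: no divisor's leading term divides it; move -2*r to the remainder.
  leading term 1: no divisor's leading term divides it; move 3 to the remainder.
  remainder 2*r**2 - 2*r + 3 ≠ 0; add g_5 = 2*r**2 - 2*r + 3 to the basis.

S(f_1,g_5): lcm = p*r**2. S = p*r + 2*p + q*r**2 + 2*q*r - 2*r.
  leading term p*r: subtract (-1)·f_1 from p*r + 2*p + q*r**2 + 2*q*r - 2*r → 2*p + q*r**2 + q*r - 2*q - 2*r + 2
  leading term p: no divisor's leading term divides it; move 2*p to the remainder.
  leading term q*r**2: subtract (-r**2)·g_4 from q*r**2 + q*r - 2*q - 2*r + 2 → q*r - 2*q - 3*r**3 + 2*r**2 - 2*r + 2
  leading term q*r: subtract (-r)·g_4 from q*r - 2*q - 3*r**3 + 2*r**2 - 2*r + 2 → -2*q - 3*r**3 - r**2 + 2
  leading term q: subtract (2)·g_4 from -2*q - 3*r**3 - r**2 + 2 → -3*r**3 - r**2 - r - 2
  leading term r**3: subtract (2*r)·g_5 from -3*r**3 - r**2 - r - 2 → 3*r**2 - 2
  leading term r**2: subtract (-2)·g_5 from 3*r**2 - 2 → 3*r - 3
  leading term r: no divisor's leading term divides it; move 3*r to the remainder.
  leading term 1: no divisor's leading term divides it; move -3 to the remainder.
  remainder 2*p + 3*r - 3 ≠ 0; add g_6 = 2*p + 3*r - 3 to the basis.

The other S-polynomials (S(f_1,f_2), S(f_1,f_3), S(f_1,g_4), S(f_3,g_4), S(f_2,g_5), S(f_3,g_5), S(g_4,g_5), S(f_1,g_6), S(f_2,g_6), S(f_3,g_6), S(g_4,g_6), S(g_5,g_6)) all reduce to 0 modulo the current basis, so we have a Gröbner basis.
Inter-reduce: drop elements whose leading term is divisible by another's, tail-reduce, and make monic.

G = {p - 2*r + 2, q + 3*r - 2, r**2 - r - 2}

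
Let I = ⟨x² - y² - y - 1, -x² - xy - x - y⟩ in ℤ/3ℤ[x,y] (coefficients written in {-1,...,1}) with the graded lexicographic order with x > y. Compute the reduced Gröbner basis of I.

f_1 = x² - y² - y - 1, LT = x².
f_2 = -x² - xy - x - y, LT = x².

S(f_1,f_2): lcm = x². S = -xy - y² - x + y - 1.
  leading term xy: no divisor's leading term divides it; move -xy to the remainder.
  leading term y²: no divisor's leading term divides it; move -y² to the remainder.
  leading term x: no divisor's leading term divides it; move -x to the remainder.
  leading term y: no divisor's leading term divides it; move y to the remainder.
  leading term 1: no divisor's leading term divides it; move -1 to the remainder.
  remainder -xy - y² - x + y - 1 ≠ 0; add g_3 = -xy - y² - x + y - 1 to the basis.

S(f_1,g_3): lcm = x²y. S = -xy² - y³ - x² + xy - y² - x - y.
  leading term xy²: subtract (y)·g_3 from -xy² - y³ - x² + xy - y² - x - y → -x² - xy + y² - x
  leading term x²: subtract (-1)·f_1 from -x² - xy + y² - x → -xy - x - y - 1
  leading term xy: subtract (1)·g_3 from -xy - x - y - 1 → y² + y
  leading term y²: no divisor's leading term divides it; move y² to the remainder.
  leading term y: no divisor's leading term divides it; move y to the remainder.
  remainder y² + y ≠ 0; add g_4 = y² + y to the basis.

The other S-polynomials (S(f_2,g_3), S(f_1,g_4), S(f_2,g_4), S(g_3,g_4)) all reduce to 0 modulo the current basis, so we have a Gröbner basis.
Inter-reduce: drop elements whose leading term is divisible by another's, tail-reduce, and make monic.

G = {x² - 1, xy + x + y + 1, y² + y}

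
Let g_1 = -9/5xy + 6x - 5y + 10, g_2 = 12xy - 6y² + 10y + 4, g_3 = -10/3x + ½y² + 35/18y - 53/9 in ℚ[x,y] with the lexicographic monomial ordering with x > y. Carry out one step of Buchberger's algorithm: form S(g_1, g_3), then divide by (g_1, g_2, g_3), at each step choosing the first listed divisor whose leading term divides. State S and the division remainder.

lcm(LM(g_1), LM(g_3)) = xy.
S = (lcm/LT(g_1))·g_1 − (lcm/LT(g_3))·g_3 = -10/3x + 3/20y³ + 7/12y² + 91/90y - 50/9.
Reduce S modulo (g_1, g_2, g_3) in that order:
  leading term x: subtract (1)·g_3 from -10/3x + 3/20y³ + 7/12y² + 91/90y - 50/9 → 3/20y³ + 1/12y² - 14/15y + ⅓
  leading term y³: no divisor's leading term divides it; move 3/20y³ to the remainder.
  leading term y²: no divisor's leading term divides it; move 1/12y² to the remainder.
  leading term y: no divisor's leading term divides it; move -14/15y to the remainder.
  leading term 1: no divisor's leading term divides it; move ⅓ to the remainder.
The remainder 3/20y³ + 1/12y² - 14/15y + ⅓ is nonzero, so it would be added as the next basis element.

S(g_1, g_3) = -10/3x + 3/20y³ + 7/12y² + 91/90y - 50/9; remainder on division = 3/20y³ + 1/12y² - 14/15y + ⅓.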